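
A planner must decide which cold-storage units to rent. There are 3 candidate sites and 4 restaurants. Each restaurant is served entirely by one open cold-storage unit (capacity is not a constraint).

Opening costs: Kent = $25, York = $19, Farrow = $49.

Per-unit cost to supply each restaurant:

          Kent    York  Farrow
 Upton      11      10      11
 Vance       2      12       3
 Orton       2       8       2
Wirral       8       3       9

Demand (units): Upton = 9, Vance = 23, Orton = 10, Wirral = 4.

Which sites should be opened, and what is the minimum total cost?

For any fixed open set, each restaurant goes to its cheapest open site; total = fixed + service.
{Kent, York}: Upton→York 10·9=90, Vance→Kent 2·23=46, Orton→Kent 2·10=20, Wirral→York 3·4=12. Service 168; fixed 44; total 212.
{Kent}: service 197 + fixed 25 = 222
{York, Farrow}: service 191 + fixed 68 = 259
{Kent, York, Farrow}: Upton→York 10·9=90, Vance→Kent 2·23=46, Orton→Kent 2·10=20, Wirral→York 3·4=12. Service 168; fixed 93; total 261.
No other subset beats 212.

Open Kent and York; minimum total cost 212.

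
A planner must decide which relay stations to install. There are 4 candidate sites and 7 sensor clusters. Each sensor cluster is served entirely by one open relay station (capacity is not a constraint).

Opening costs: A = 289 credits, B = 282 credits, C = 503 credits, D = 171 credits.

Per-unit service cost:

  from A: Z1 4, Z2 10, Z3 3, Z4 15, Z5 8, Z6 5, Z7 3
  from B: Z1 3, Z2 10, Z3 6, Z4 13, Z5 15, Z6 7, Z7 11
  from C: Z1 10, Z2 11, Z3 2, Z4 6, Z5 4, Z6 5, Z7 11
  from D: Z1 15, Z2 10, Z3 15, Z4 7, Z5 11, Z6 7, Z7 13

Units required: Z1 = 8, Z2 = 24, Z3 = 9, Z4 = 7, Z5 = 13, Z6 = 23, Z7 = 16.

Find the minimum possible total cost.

Minimum total cost: 960

For any fixed open set, each sensor cluster goes to its cheapest open site; total = fixed + service.
{A}: Z1→A 4·8=32, Z2→A 10·24=240, Z3→A 3·9=27, Z4→A 15·7=105, Z5→A 8·13=104, Z6→A 5·23=115, Z7→A 3·16=48. Service 671; fixed 289; total 960.
{A, D}: service 615 + fixed 460 = 1075
{A, B}: service 649 + fixed 571 = 1220
{A, B, C, D}: Z1→B 3·8=24, Z2→A 10·24=240, Z3→C 2·9=18, Z4→C 6·7=42, Z5→C 4·13=52, Z6→A 5·23=115, Z7→A 3·16=48. Service 539; fixed 1245; total 1784.
(All 15 nonempty subsets were checked; A only is lowest.)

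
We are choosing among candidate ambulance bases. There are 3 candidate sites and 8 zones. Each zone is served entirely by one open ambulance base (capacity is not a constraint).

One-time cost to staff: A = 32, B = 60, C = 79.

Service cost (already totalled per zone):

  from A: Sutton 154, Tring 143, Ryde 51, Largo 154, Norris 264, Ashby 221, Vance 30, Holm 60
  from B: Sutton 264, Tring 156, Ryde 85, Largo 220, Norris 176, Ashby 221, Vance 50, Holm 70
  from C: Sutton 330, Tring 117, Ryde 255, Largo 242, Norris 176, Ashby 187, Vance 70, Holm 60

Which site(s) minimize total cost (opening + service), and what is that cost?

For any fixed open set, each zone goes to its cheapest open site; total = fixed + service.
{A, C}: Sutton→A 154, Tring→C 117, Ryde→A 51, Largo→A 154, Norris→C 176, Ashby→C 187, Vance→A 30, Holm→A 60. Service 929; fixed 111; total 1040.
{A, B}: Sutton→A 154, Tring→A 143, Ryde→A 51, Largo→A 154, Norris→B 176, Ashby→A 221, Vance→A 30, Holm→A 60. Service 989; fixed 92; total 1081.
{A, B, C}: service 929 + fixed 171 = 1100
{A}: service 1077 + fixed 32 = 1109
(All 7 nonempty subsets were checked; A and C is lowest.)

Open A and C; minimum total cost 1040.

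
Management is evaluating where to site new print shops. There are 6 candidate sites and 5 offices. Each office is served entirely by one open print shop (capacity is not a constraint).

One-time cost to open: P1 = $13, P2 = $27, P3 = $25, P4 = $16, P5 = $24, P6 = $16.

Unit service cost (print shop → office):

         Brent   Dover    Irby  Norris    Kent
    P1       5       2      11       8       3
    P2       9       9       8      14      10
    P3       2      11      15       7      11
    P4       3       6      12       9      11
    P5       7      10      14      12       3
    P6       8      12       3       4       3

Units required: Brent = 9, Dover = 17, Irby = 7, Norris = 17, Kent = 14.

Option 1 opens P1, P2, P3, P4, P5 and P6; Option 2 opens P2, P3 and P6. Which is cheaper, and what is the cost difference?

Option 1 is cheaper by 66.

Option 1: {P1, P2, P3, P4, P5, P6}: Brent→P3 2·9=18, Dover→P1 2·17=34, Irby→P6 3·7=21, Norris→P6 4·17=68, Kent→P1 3·14=42. Service 183; fixed 121; total 304.
Option 2: {P2, P3, P6}: Brent→P3 2·9=18, Dover→P2 9·17=153, Irby→P6 3·7=21, Norris→P6 4·17=68, Kent→P6 3·14=42. Service 302; fixed 68; total 370.
Difference: |304 − 370| = 66.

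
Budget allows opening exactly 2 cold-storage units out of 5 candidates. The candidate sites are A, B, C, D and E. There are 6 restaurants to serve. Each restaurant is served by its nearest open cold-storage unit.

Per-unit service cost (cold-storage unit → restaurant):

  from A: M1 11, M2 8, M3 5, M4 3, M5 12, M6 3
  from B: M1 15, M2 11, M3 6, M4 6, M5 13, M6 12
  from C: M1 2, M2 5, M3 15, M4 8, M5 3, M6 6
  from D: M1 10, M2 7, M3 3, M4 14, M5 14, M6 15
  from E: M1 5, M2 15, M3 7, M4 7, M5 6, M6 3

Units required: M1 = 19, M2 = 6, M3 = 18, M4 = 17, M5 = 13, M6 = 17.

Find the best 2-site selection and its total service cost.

With exactly 2 open, each restaurant uses its cheapest among the chosen.
{A, C}: M1→C 2·19=38, M2→C 5·6=30, M3→A 5·18=90, M4→A 3·17=51, M5→C 3·13=39, M6→A 3·17=51. Service cost 299.
{C, D}: service cost 399
{C, E}: service cost 403
Among all 10 size-2 choices, {A, C} is lowest.

Choose A and C; total service cost 299.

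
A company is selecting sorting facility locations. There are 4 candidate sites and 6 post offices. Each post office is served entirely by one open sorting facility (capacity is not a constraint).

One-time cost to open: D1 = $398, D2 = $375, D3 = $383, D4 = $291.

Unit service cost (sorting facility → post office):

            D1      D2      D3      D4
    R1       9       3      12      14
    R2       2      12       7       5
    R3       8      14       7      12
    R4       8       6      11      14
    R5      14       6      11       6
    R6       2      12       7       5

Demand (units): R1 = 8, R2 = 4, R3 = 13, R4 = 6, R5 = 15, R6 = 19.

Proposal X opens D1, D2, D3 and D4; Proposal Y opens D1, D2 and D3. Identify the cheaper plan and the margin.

Proposal Y is cheaper by 291.

Proposal X: {D1, D2, D3, D4}: R1→D2 3·8=24, R2→D1 2·4=8, R3→D3 7·13=91, R4→D2 6·6=36, R5→D2 6·15=90, R6→D1 2·19=38. Service 287; fixed 1447; total 1734.
Proposal Y: {D1, D2, D3}: R1→D2 3·8=24, R2→D1 2·4=8, R3→D3 7·13=91, R4→D2 6·6=36, R5→D2 6·15=90, R6→D1 2·19=38. Service 287; fixed 1156; total 1443.
Difference: |1734 − 1443| = 291.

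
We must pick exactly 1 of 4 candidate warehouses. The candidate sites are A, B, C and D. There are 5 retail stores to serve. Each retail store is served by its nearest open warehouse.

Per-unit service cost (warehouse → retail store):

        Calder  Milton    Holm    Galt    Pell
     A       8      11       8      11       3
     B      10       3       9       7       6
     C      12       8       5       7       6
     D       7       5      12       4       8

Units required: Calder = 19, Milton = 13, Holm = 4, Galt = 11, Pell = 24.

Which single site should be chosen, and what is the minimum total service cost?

Choose D only; total service cost 482.

With exactly 1 open, each retail store uses its cheapest among the chosen.
{D}: Calder→D 7·19=133, Milton→D 5·13=65, Holm→D 12·4=48, Galt→D 4·11=44, Pell→D 8·24=192. Service cost 482.
{B}: service cost 486
{A}: service cost 520
Among all 4 size-1 choices, {D} is lowest.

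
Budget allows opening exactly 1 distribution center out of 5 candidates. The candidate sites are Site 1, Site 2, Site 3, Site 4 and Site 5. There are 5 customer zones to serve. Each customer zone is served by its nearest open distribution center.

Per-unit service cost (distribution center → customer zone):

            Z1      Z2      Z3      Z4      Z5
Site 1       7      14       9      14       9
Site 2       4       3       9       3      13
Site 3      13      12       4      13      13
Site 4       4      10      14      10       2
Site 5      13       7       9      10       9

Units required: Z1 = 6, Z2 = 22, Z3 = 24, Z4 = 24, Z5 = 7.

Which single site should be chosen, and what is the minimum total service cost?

With exactly 1 open, each customer zone uses its cheapest among the chosen.
{Site 2}: Z1→Site 2 4·6=24, Z2→Site 2 3·22=66, Z3→Site 2 9·24=216, Z4→Site 2 3·24=72, Z5→Site 2 13·7=91. Service cost 469.
{Site 5}: service cost 751
{Site 4}: service cost 834
Among all 5 size-1 choices, {Site 2} is lowest.

Choose Site 2 only; total service cost 469.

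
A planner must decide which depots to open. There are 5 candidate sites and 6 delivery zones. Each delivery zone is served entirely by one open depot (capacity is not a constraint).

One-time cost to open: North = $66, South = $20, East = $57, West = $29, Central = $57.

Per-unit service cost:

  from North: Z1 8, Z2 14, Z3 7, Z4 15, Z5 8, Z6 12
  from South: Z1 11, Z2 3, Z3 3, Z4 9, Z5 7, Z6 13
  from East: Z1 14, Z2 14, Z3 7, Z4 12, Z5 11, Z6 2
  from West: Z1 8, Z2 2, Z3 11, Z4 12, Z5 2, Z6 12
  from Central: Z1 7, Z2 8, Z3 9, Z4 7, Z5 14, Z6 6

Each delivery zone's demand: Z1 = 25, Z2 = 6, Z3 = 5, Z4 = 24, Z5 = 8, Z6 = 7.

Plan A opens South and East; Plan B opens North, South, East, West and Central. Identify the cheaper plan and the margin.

Plan A: {South, East}: Z1→South 11·25=275, Z2→South 3·6=18, Z3→South 3·5=15, Z4→South 9·24=216, Z5→South 7·8=56, Z6→East 2·7=14. Service 594; fixed 77; total 671.
Plan B: {North, South, East, West, Central}: Z1→Central 7·25=175, Z2→West 2·6=12, Z3→South 3·5=15, Z4→Central 7·24=168, Z5→West 2·8=16, Z6→East 2·7=14. Service 400; fixed 229; total 629.
Difference: |671 − 629| = 42.

Plan B is cheaper by 42.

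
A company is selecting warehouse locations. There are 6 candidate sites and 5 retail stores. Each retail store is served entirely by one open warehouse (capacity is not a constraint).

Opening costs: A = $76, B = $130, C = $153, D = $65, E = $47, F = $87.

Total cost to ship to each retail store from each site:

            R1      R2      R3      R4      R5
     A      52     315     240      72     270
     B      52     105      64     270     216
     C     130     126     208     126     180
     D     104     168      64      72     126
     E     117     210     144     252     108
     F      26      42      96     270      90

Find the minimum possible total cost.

For any fixed open set, each retail store goes to its cheapest open site; total = fixed + service.
{D, F}: R1→F 26, R2→F 42, R3→D 64, R4→D 72, R5→F 90. Service 294; fixed 152; total 446.
{A, F}: R1→F 26, R2→F 42, R3→F 96, R4→A 72, R5→F 90. Service 326; fixed 163; total 489.
{D, E, F}: service 294 + fixed 199 = 493
{A, B, C, D, E, F}: service 294 + fixed 558 = 852
No other subset beats 446.

Minimum total cost: 446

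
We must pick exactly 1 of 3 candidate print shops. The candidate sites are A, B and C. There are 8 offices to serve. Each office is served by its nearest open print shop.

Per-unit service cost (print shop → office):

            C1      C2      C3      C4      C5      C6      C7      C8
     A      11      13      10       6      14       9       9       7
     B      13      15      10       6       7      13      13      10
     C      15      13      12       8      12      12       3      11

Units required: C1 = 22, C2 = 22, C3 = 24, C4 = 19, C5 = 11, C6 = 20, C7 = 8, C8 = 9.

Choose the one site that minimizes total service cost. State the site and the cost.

With exactly 1 open, each office uses its cheapest among the chosen.
{A}: C1→A 11·22=242, C2→A 13·22=286, C3→A 10·24=240, C4→A 6·19=114, C5→A 14·11=154, C6→A 9·20=180, C7→A 9·8=72, C8→A 7·9=63. Service cost 1351.
{B}: service cost 1501
{C}: service cost 1551
Among all 3 size-1 choices, {A} is lowest.

Choose A only; total service cost 1351.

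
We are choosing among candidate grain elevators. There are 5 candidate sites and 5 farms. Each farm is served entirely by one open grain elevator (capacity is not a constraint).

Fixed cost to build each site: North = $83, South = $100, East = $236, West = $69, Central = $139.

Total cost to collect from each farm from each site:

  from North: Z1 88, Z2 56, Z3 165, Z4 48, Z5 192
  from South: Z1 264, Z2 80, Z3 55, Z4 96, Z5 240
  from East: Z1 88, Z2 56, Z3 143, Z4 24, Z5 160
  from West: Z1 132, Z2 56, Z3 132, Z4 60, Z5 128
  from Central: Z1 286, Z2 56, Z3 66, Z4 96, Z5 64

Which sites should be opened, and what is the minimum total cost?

For any fixed open set, each farm goes to its cheapest open site; total = fixed + service.
{North, Central}: Z1→North 88, Z2→North 56, Z3→Central 66, Z4→North 48, Z5→Central 64. Service 322; fixed 222; total 544.
{West}: service 508 + fixed 69 = 577
{West, Central}: service 378 + fixed 208 = 586
{North, South, East, West, Central}: Z1→North 88, Z2→North 56, Z3→South 55, Z4→East 24, Z5→Central 64. Service 287; fixed 627; total 914.
No other subset beats 544.

Open North and Central; minimum total cost 544.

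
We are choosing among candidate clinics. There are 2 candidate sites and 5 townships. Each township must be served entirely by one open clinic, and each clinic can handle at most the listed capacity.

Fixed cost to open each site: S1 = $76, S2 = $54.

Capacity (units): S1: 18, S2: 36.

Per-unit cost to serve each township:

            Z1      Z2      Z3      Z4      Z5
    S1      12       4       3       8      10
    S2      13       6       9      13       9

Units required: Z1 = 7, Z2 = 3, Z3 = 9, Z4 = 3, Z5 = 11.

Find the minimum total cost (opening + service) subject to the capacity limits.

Open {S2}: Z1→S2 13·7=91, Z2→S2 6·3=18, Z3→S2 9·9=81, Z4→S2 13·3=39, Z5→S2 9·11=99.
Loads: S2 carries 33/36. Service 328; fixed 54; total 382.
Next best feasible plan costs 383.

Minimum total cost: 382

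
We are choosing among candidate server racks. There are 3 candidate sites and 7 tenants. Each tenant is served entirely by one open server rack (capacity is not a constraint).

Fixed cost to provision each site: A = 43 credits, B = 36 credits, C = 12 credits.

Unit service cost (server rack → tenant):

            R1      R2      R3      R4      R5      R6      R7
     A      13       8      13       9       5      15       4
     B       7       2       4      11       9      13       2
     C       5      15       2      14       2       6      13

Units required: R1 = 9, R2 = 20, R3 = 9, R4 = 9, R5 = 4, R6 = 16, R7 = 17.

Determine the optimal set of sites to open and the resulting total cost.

For any fixed open set, each tenant goes to its cheapest open site; total = fixed + service.
{B, C}: R1→C 5·9=45, R2→B 2·20=40, R3→C 2·9=18, R4→B 11·9=99, R5→C 2·4=8, R6→C 6·16=96, R7→B 2·17=34. Service 340; fixed 48; total 388.
{A, B, C}: service 322 + fixed 91 = 413
{A, C}: service 476 + fixed 55 = 531
{C}: service 814 + fixed 12 = 826
No other subset beats 388.

Open B and C; minimum total cost 388.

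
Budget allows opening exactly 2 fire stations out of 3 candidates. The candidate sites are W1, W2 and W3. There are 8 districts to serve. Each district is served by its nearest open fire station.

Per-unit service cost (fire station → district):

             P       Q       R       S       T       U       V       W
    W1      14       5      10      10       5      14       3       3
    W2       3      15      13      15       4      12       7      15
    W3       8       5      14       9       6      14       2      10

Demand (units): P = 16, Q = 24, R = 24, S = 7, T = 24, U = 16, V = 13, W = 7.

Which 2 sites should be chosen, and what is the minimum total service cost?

With exactly 2 open, each district uses its cheapest among the chosen.
{W1, W2}: P→W2 3·16=48, Q→W1 5·24=120, R→W1 10·24=240, S→W1 10·7=70, T→W2 4·24=96, U→W2 12·16=192, V→W1 3·13=39, W→W1 3·7=21. Service cost 826.
{W2, W3}: service cost 927
{W1, W3}: service cost 942
Among all 3 size-2 choices, {W1, W2} is lowest.

Choose W1 and W2; total service cost 826.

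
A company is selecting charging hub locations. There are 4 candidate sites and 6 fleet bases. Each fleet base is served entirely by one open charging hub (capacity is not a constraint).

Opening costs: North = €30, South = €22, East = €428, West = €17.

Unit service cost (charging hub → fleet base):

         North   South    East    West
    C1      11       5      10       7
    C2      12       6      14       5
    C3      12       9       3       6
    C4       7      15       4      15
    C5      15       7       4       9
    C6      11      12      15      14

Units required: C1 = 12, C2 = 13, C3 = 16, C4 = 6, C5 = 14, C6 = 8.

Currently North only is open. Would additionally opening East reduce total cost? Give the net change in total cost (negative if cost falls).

Current service cost with {North}: 820.
Adding East: each fleet base re-picks its cheapest; new service cost 492, saving 328.
Extra fixed cost: 428. Net change = 428 − 328 = 100.
(Totals: 850 → 950.)

No — net change +100 (cost rises by 100).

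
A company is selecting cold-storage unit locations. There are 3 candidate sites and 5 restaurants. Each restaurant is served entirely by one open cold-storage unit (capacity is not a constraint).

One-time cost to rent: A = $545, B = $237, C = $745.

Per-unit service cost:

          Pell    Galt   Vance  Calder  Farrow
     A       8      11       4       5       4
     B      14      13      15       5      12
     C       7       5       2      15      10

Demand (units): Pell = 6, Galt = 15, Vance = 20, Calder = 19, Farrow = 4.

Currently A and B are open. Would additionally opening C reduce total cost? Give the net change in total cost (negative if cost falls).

Current service cost with {A, B}: 404.
Adding C: each restaurant re-picks its cheapest; new service cost 268, saving 136.
Extra fixed cost: 745. Net change = 745 − 136 = 609.
(Totals: 1186 → 1795.)

No — net change +609 (cost rises by 609).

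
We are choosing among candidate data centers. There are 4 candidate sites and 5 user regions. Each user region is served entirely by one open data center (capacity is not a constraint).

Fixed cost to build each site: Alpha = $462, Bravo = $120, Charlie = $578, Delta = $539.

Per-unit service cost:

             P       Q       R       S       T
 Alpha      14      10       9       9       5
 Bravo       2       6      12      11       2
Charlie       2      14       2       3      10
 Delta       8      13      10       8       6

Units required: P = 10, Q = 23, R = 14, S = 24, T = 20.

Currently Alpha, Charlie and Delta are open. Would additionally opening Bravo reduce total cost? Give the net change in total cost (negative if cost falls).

Yes — net change −32 (cost falls by 32).

Current service cost with {Alpha, Charlie, Delta}: 450.
Adding Bravo: each user region re-picks its cheapest; new service cost 298, saving 152.
Extra fixed cost: 120. Net change = 120 − 152 = -32.
(Totals: 2029 → 1997.)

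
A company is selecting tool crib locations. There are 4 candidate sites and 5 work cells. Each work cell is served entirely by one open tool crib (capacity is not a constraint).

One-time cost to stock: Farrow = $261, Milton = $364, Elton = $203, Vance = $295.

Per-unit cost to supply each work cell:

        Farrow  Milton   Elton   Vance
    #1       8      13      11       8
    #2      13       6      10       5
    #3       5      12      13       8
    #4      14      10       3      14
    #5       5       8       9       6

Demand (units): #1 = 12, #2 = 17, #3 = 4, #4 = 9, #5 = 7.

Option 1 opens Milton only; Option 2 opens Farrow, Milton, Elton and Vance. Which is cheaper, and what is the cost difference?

Option 1: {Milton}: #1→Milton 13·12=156, #2→Milton 6·17=102, #3→Milton 12·4=48, #4→Milton 10·9=90, #5→Milton 8·7=56. Service 452; fixed 364; total 816.
Option 2: {Farrow, Milton, Elton, Vance}: #1→Farrow 8·12=96, #2→Vance 5·17=85, #3→Farrow 5·4=20, #4→Elton 3·9=27, #5→Farrow 5·7=35. Service 263; fixed 1123; total 1386.
Difference: |816 − 1386| = 570.

Option 1 is cheaper by 570.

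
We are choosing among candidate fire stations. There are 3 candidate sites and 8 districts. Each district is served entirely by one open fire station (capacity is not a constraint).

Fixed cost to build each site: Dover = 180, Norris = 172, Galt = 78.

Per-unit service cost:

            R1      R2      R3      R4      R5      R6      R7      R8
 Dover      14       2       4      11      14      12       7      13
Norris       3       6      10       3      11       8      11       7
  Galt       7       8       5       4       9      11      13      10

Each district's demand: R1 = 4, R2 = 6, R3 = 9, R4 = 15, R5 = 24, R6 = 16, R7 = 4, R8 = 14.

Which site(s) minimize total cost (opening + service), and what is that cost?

For any fixed open set, each district goes to its cheapest open site; total = fixed + service.
{Galt}: R1→Galt 7·4=28, R2→Galt 8·6=48, R3→Galt 5·9=45, R4→Galt 4·15=60, R5→Galt 9·24=216, R6→Galt 11·16=176, R7→Galt 13·4=52, R8→Galt 10·14=140. Service 765; fixed 78; total 843.
{Norris, Galt}: service 624 + fixed 250 = 874
{Norris}: service 717 + fixed 172 = 889
{Dover, Norris, Galt}: R1→Norris 3·4=12, R2→Dover 2·6=12, R3→Dover 4·9=36, R4→Norris 3·15=45, R5→Galt 9·24=216, R6→Norris 8·16=128, R7→Dover 7·4=28, R8→Norris 7·14=98. Service 575; fixed 430; total 1005.
No other subset beats 843.

Open Galt only; minimum total cost 843.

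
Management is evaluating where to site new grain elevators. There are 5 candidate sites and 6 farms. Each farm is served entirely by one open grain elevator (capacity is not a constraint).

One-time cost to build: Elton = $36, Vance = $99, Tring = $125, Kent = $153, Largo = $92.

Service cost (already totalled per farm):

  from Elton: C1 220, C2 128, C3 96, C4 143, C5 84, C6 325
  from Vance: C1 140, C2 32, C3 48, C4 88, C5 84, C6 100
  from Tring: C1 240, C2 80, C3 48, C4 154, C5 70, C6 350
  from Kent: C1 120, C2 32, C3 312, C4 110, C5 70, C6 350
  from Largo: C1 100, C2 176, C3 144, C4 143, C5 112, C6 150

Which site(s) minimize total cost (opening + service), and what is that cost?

For any fixed open set, each farm goes to its cheapest open site; total = fixed + service.
{Vance}: C1→Vance 140, C2→Vance 32, C3→Vance 48, C4→Vance 88, C5→Vance 84, C6→Vance 100. Service 492; fixed 99; total 591.
{Elton, Vance}: service 492 + fixed 135 = 627
{Vance, Largo}: C1→Largo 100, C2→Vance 32, C3→Vance 48, C4→Vance 88, C5→Vance 84, C6→Vance 100. Service 452; fixed 191; total 643.
{Elton, Vance, Tring, Kent, Largo}: service 438 + fixed 505 = 943
No other subset beats 591.

Open Vance only; minimum total cost 591.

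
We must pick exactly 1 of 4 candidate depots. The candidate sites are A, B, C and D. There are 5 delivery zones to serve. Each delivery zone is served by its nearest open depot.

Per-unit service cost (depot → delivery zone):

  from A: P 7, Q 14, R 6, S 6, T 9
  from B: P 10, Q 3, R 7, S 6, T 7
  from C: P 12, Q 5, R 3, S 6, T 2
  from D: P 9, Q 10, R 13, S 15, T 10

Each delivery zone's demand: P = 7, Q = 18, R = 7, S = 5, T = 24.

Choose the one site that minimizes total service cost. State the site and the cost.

Choose C only; total service cost 273.

With exactly 1 open, each delivery zone uses its cheapest among the chosen.
{C}: P→C 12·7=84, Q→C 5·18=90, R→C 3·7=21, S→C 6·5=30, T→C 2·24=48. Service cost 273.
{B}: service cost 371
{A}: service cost 589
Among all 4 size-1 choices, {C} is lowest.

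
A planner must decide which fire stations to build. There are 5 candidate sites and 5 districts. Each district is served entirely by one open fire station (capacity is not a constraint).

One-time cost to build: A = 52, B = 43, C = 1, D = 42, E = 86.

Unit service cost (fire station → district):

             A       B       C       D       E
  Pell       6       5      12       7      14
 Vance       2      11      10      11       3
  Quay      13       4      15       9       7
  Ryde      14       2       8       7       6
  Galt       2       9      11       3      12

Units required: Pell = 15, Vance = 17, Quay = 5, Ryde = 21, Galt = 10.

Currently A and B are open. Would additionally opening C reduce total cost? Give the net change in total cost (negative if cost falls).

Current service cost with {A, B}: 191.
Adding C: each district re-picks its cheapest; new service cost 191, saving 0.
Extra fixed cost: 1. Net change = 1 − 0 = 1.
(Totals: 286 → 287.)

No — net change +1 (cost rises by 1).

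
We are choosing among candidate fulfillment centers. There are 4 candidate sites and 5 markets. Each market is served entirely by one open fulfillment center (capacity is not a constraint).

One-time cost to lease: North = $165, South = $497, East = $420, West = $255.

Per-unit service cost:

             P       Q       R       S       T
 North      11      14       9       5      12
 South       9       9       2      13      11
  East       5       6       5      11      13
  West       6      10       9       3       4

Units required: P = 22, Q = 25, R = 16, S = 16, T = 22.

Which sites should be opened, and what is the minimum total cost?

Open West only; minimum total cost 917.

For any fixed open set, each market goes to its cheapest open site; total = fixed + service.
{West}: P→West 6·22=132, Q→West 10·25=250, R→West 9·16=144, S→West 3·16=48, T→West 4·22=88. Service 662; fixed 255; total 917.
{North, West}: service 662 + fixed 420 = 1082
{East, West}: service 476 + fixed 675 = 1151
{North, South, East, West}: service 428 + fixed 1337 = 1765
(All 15 nonempty subsets were checked; West only is lowest.)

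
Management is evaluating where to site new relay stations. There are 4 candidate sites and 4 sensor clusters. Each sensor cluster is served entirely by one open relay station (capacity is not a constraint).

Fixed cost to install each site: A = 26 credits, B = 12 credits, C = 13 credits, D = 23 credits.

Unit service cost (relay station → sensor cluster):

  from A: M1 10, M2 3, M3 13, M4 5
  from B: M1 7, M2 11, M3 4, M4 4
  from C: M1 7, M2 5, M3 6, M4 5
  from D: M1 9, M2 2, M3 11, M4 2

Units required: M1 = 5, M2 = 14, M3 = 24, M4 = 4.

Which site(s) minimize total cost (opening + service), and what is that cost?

For any fixed open set, each sensor cluster goes to its cheapest open site; total = fixed + service.
{B, D}: M1→B 7·5=35, M2→D 2·14=28, M3→B 4·24=96, M4→D 2·4=8. Service 167; fixed 35; total 202.
{B, C, D}: M1→B 7·5=35, M2→D 2·14=28, M3→B 4·24=96, M4→D 2·4=8. Service 167; fixed 48; total 215.
{A, B}: M1→B 7·5=35, M2→A 3·14=42, M3→B 4·24=96, M4→B 4·4=16. Service 189; fixed 38; total 227.
{A, B, C, D}: M1→B 7·5=35, M2→D 2·14=28, M3→B 4·24=96, M4→D 2·4=8. Service 167; fixed 74; total 241.
No other subset beats 202.

Open B and D; minimum total cost 202.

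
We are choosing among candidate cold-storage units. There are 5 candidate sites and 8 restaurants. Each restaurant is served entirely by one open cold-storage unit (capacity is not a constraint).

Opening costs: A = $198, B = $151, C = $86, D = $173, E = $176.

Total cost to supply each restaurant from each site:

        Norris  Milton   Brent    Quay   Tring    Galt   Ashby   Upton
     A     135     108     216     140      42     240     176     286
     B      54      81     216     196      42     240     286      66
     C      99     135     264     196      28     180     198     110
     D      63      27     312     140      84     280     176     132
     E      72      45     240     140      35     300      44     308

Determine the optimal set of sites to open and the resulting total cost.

For any fixed open set, each restaurant goes to its cheapest open site; total = fixed + service.
{C, E}: Norris→E 72, Milton→E 45, Brent→E 240, Quay→E 140, Tring→C 28, Galt→C 180, Ashby→E 44, Upton→C 110. Service 859; fixed 262; total 1121.
{B, E}: service 840 + fixed 327 = 1167
{B, C, E}: service 773 + fixed 413 = 1186
{A, B, C, D, E}: service 755 + fixed 784 = 1539
No other subset beats 1121.

Open C and E; minimum total cost 1121.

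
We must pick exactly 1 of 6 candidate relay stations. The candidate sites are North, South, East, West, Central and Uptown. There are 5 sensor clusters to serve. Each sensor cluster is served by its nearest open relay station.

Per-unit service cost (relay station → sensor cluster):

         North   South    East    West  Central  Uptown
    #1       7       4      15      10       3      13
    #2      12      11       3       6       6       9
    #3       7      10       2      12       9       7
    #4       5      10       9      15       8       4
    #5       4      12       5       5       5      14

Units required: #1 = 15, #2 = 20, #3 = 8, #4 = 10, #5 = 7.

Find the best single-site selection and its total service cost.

Choose Central only; total service cost 352.

With exactly 1 open, each sensor cluster uses its cheapest among the chosen.
{Central}: #1→Central 3·15=45, #2→Central 6·20=120, #3→Central 9·8=72, #4→Central 8·10=80, #5→Central 5·7=35. Service cost 352.
{East}: service cost 426
{North}: service cost 479
Among all 6 size-1 choices, {Central} is lowest.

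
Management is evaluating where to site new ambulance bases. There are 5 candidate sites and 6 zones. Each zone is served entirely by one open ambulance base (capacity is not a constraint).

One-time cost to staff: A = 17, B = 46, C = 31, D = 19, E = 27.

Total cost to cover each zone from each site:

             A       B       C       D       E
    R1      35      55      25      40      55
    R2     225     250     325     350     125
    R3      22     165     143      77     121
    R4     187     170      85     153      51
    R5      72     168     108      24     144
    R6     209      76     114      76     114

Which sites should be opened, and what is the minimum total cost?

For any fixed open set, each zone goes to its cheapest open site; total = fixed + service.
{A, D, E}: R1→A 35, R2→E 125, R3→A 22, R4→E 51, R5→D 24, R6→D 76. Service 333; fixed 63; total 396.
{A, C, D, E}: service 323 + fixed 94 = 417
{D, E}: service 393 + fixed 46 = 439
{A, B, C, D, E}: R1→C 25, R2→E 125, R3→A 22, R4→E 51, R5→D 24, R6→B 76. Service 323; fixed 140; total 463.
No other subset beats 396.

Open A, D and E; minimum total cost 396.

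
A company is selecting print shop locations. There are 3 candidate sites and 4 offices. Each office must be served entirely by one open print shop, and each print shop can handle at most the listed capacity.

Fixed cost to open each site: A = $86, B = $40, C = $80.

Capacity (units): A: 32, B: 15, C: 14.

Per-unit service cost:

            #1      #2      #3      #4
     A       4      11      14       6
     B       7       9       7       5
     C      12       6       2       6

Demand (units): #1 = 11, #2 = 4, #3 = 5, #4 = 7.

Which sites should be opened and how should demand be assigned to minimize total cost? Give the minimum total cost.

Open {A, B}: #1→A 4·11=44, #2→B 9·4=36, #3→B 7·5=35, #4→A 6·7=42.
Loads: A carries 18/32, B carries 9/15. Service 157; fixed 126; total 283.
Next best feasible plan costs 284.

Minimum total cost: 283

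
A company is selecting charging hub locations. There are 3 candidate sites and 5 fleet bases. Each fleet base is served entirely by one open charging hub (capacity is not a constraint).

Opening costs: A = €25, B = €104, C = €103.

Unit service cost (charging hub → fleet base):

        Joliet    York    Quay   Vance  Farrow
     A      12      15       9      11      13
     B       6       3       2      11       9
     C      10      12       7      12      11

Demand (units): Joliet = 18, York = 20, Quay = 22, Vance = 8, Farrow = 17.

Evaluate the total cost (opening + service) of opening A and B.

Each fleet base is assigned to its cheapest site among the open ones.
{A, B}: Joliet→B 6·18=108, York→B 3·20=60, Quay→B 2·22=44, Vance→A 11·8=88, Farrow→B 9·17=153. Service 453; fixed 129; total 582.

Total cost: 582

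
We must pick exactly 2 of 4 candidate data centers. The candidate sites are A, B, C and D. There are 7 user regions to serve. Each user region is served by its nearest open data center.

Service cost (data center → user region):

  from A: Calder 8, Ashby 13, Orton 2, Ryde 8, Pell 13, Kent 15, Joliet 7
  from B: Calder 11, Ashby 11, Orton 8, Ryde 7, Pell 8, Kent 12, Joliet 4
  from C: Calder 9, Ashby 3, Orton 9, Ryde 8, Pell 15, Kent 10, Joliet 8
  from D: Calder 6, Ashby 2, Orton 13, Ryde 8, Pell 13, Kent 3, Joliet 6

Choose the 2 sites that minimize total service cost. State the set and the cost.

With exactly 2 open, each user region uses its cheapest among the chosen.
{B, D}: Calder→D 6, Ashby→D 2, Orton→B 8, Ryde→B 7, Pell→B 8, Kent→D 3, Joliet→B 4. Service cost 38.
{A, D}: service cost 40
{C, D}: service cost 47
Among all 6 size-2 choices, {B, D} is lowest.

Choose B and D; total service cost 38.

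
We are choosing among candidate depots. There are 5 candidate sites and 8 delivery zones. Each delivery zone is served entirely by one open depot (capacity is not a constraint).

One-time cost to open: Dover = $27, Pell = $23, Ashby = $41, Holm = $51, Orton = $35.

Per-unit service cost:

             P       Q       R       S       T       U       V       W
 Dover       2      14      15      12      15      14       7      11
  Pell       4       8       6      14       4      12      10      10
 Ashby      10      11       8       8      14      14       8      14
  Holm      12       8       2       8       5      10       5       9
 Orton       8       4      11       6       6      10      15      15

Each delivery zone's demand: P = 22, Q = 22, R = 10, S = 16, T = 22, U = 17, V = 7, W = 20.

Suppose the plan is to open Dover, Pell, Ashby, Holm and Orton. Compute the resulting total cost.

Each delivery zone is assigned to its cheapest site among the open ones.
{Dover, Pell, Ashby, Holm, Orton}: P→Dover 2·22=44, Q→Orton 4·22=88, R→Holm 2·10=20, S→Orton 6·16=96, T→Pell 4·22=88, U→Holm 10·17=170, V→Holm 5·7=35, W→Holm 9·20=180. Service 721; fixed 177; total 898.

Total cost: 898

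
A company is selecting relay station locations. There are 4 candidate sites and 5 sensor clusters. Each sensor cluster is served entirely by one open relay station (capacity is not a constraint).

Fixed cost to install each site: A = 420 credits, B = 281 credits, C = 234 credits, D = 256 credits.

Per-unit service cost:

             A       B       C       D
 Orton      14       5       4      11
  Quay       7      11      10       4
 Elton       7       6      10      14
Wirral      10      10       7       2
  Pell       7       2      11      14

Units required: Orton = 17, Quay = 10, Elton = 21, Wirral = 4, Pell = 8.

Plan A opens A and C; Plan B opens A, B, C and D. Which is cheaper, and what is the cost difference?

Plan A: {A, C}: Orton→C 4·17=68, Quay→A 7·10=70, Elton→A 7·21=147, Wirral→C 7·4=28, Pell→A 7·8=56. Service 369; fixed 654; total 1023.
Plan B: {A, B, C, D}: Orton→C 4·17=68, Quay→D 4·10=40, Elton→B 6·21=126, Wirral→D 2·4=8, Pell→B 2·8=16. Service 258; fixed 1191; total 1449.
Difference: |1023 − 1449| = 426.

Plan A is cheaper by 426.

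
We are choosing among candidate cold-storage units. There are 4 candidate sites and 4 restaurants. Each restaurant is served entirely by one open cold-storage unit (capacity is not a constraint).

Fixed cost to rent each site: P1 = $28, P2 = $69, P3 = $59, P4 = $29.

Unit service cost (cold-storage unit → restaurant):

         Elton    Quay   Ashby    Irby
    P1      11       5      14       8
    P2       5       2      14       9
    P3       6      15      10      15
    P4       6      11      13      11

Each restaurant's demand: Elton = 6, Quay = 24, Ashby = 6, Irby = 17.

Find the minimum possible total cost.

For any fixed open set, each restaurant goes to its cheapest open site; total = fixed + service.
{P2}: Elton→P2 5·6=30, Quay→P2 2·24=48, Ashby→P2 14·6=84, Irby→P2 9·17=153. Service 315; fixed 69; total 384.
{P1, P2}: service 298 + fixed 97 = 395
{P2, P4}: service 309 + fixed 98 = 407
{P1, P2, P3, P4}: service 274 + fixed 185 = 459
No other subset beats 384.

Minimum total cost: 384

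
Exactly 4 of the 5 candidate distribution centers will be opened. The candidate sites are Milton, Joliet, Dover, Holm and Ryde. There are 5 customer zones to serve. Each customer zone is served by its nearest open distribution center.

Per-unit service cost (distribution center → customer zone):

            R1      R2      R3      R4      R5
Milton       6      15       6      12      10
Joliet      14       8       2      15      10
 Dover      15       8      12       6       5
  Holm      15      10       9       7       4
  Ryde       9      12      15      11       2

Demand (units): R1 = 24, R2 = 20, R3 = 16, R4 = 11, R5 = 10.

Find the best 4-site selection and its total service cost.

Choose Milton, Joliet, Dover and Ryde; total service cost 422.

With exactly 4 open, each customer zone uses its cheapest among the chosen.
{Milton, Joliet, Dover, Ryde}: R1→Milton 6·24=144, R2→Joliet 8·20=160, R3→Joliet 2·16=32, R4→Dover 6·11=66, R5→Ryde 2·10=20. Service cost 422.
{Milton, Joliet, Holm, Ryde}: service cost 433
{Milton, Joliet, Dover, Holm}: service cost 442
Among all 5 size-4 choices, {Milton, Joliet, Dover, Ryde} is lowest.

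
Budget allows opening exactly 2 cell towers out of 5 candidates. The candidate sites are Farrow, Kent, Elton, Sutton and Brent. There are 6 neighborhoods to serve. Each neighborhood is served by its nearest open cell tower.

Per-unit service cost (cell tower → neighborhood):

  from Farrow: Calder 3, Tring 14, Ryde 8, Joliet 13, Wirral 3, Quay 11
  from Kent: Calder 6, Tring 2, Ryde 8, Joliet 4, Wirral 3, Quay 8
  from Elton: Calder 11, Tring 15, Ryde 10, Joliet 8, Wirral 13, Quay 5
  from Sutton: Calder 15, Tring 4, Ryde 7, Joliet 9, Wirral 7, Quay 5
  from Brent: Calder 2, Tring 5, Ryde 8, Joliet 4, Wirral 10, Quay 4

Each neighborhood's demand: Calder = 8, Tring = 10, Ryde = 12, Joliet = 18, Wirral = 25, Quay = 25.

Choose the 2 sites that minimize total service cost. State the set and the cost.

With exactly 2 open, each neighborhood uses its cheapest among the chosen.
{Kent, Brent}: Calder→Brent 2·8=16, Tring→Kent 2·10=20, Ryde→Kent 8·12=96, Joliet→Kent 4·18=72, Wirral→Kent 3·25=75, Quay→Brent 4·25=100. Service cost 379.
{Farrow, Brent}: service cost 409
{Kent, Sutton}: service cost 424
Among all 10 size-2 choices, {Kent, Brent} is lowest.

Choose Kent and Brent; total service cost 379.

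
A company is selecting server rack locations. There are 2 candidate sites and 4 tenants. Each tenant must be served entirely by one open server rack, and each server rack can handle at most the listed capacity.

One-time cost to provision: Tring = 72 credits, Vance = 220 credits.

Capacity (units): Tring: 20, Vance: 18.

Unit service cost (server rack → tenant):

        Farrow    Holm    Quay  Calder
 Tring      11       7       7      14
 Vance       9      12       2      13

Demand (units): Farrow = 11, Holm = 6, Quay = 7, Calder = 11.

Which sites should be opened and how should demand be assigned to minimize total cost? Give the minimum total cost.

Open {Tring, Vance}: Farrow→Vance 9·11=99, Holm→Tring 7·6=42, Quay→Vance 2·7=14, Calder→Tring 14·11=154.
Loads: Tring carries 17/20, Vance carries 18/18. Service 309; fixed 292; total 601.
Next best feasible plan costs 612.

Minimum total cost: 601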